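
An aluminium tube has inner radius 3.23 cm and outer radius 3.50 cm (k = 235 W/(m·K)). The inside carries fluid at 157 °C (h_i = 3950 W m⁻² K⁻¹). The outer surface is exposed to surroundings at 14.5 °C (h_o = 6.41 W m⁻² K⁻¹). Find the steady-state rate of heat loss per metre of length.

Series thermal resistances, inner to outer:
  R'_conv,in = 1/(2πr h) = 1/(2π·0.0323·3950) = 0.001247 m·K/W
  R'_aluminium = ln(0.0350/0.0323)/(2πk) = 0.08028/(2π·235) = 5.437×10^-5 m·K/W
  R'_conv,out = 1/(2πr h) = 1/(2π·0.0350·6.41) = 0.7094 m·K/W
ΣR = 0.001247 + 5.437×10^-5 + 0.7094 = 0.7107 m·K/W
Q' = ΔT/ΣR = (157 °C − 14.5 °C)/0.7107 = 201 W/m

Q' = 201 W/m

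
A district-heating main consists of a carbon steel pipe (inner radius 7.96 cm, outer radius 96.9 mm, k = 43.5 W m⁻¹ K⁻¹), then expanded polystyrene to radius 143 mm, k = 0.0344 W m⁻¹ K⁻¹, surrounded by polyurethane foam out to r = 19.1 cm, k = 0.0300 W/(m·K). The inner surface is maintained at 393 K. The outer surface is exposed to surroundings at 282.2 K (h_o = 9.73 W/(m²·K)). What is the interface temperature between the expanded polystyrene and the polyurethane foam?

Resistance network (inner→outer):
  R'_carbon steel = ln(0.0969/0.0796)/(2πk) = 0.1967/(2π·43.5) = 7.195×10^-4 m·K/W
  R'_expanded polystyrene = ln(0.143/0.0969)/(2πk) = 0.3892/(2π·0.0344) = 1.801 m·K/W
  R'_polyurethane foam = ln(0.191/0.143)/(2πk) = 0.2894/(2π·0.0300) = 1.535 m·K/W
  R'_conv,out = 1/(2πr h) = 1/(2π·0.191·9.73) = 0.08564 m·K/W
ΣR = 7.195×10^-4 + 1.801 + 1.535 + 0.08564 = 3.422 m·K/W
Q' = ΔT/ΣR = (393 K − 282.2 K)/3.422 = 32.38 W/m
From the inner boundary to the expanded polystyrene/polyurethane foam interface, ΣR_partial = 1.802 m·K/W.
T_interface = T_in − Q'·ΣR_partial = 393 K − (32.38)(1.802) = 334.7 K

T = 334.7 K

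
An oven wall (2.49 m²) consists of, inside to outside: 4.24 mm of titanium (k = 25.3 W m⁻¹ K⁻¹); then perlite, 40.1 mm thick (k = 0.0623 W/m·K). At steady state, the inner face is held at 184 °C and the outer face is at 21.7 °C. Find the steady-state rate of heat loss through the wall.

Treat each layer as a resistance in series:
  R_titanium = L/(kA) = 0.00424/(25.3·2.49) = 6.730×10^-5 K/W
  R_perlite = L/(kA) = 0.0401/(0.0623·2.49) = 0.2585 K/W
ΣR = 6.730×10^-5 + 0.2585 = 0.2586 K/W
Q = ΔT/ΣR = (184 °C − 21.7 °C)/0.2586 = 628 W

Q = 628 W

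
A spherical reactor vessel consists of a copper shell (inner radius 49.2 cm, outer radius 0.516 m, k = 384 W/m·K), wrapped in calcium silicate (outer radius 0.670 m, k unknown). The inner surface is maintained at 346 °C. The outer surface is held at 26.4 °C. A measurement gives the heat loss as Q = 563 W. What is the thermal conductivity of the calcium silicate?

k = 0.0624 W/m·K

ΣR = ΔT/Q = |346 − 26.4|/563 = 0.5677 K/W
Known resistances:
  R_copper = (1/0.492 − 1/0.516)/(4πk) = 0.09454/(4π·384) = 1.959×10^-5 K/W
R_calcium silicate = ΣR − ΣR_known = 0.5677 − 1.959×10^-5 = 0.5677 K/W
(1/r₁−1/r₂)/(4πk) = 0.5677 ⇒ k = 0.4454/(4π·0.5677) = 0.0624 W/m·K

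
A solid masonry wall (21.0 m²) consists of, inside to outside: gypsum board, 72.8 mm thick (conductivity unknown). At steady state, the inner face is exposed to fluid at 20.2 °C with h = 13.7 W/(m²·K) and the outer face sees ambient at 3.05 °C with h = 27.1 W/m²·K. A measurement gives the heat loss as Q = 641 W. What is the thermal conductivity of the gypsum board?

k = 0.161 W/m·K

ΣR = ΔT/Q = |20.2 − 3.05|/641 = 0.02676 K/W
Known resistances:
  R_conv,in = 1/(hA) = 1/(13.7·21.0) = 0.003476 K/W
  R_conv,out = 1/(hA) = 1/(27.1·21.0) = 0.001757 K/W
R_gypsum board = ΣR − ΣR_known = 0.02676 − 0.005233 = 0.02153 K/W
L/(kA) = 0.02153 ⇒ k = 0.0728/(0.02153·21.0) = 0.161 W/m·K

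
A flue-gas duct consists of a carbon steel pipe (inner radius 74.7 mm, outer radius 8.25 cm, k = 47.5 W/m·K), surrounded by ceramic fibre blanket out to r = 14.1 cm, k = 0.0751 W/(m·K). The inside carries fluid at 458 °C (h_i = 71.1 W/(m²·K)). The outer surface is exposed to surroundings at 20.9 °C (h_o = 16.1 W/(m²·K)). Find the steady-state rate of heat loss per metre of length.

Series thermal resistances, inner to outer:
  R'_conv,in = 1/(2πr h) = 1/(2π·0.0747·71.1) = 0.02997 m·K/W
  R'_carbon steel = ln(0.0825/0.0747)/(2πk) = 0.09932/(2π·47.5) = 3.328×10^-4 m·K/W
  R'_ceramic fibre blanket = ln(0.141/0.0825)/(2πk) = 0.5360/(2π·0.0751) = 1.136 m·K/W
  R'_conv,out = 1/(2πr h) = 1/(2π·0.141·16.1) = 0.07011 m·K/W
ΣR = 0.02997 + 3.328×10^-4 + 1.136 + 0.07011 = 1.236 m·K/W
Q' = ΔT/ΣR = (458 °C − 20.9 °C)/1.236 = 354 W/m

Q' = 354 W/m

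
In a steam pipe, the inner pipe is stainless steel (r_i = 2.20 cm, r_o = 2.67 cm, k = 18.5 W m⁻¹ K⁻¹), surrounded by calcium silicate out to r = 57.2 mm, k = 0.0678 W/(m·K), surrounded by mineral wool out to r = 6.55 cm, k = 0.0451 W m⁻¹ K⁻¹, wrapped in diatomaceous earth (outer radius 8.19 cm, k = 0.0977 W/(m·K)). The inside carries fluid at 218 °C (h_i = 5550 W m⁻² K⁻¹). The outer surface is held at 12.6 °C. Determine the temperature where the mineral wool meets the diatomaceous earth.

Series thermal resistances, inner to outer:
  R'_conv,in = 1/(2πr h) = 1/(2π·0.0220·5550) = 0.001303 m·K/W
  R'_stainless steel = ln(0.0267/0.0220)/(2πk) = 0.1936/(2π·18.5) = 0.001666 m·K/W
  R'_calcium silicate = ln(0.0572/0.0267)/(2πk) = 0.7619/(2π·0.0678) = 1.788 m·K/W
  R'_mineral wool = ln(0.0655/0.0572)/(2πk) = 0.1355/(2π·0.0451) = 0.4782 m·K/W
  R'_diatomaceous earth = ln(0.0819/0.0655)/(2πk) = 0.2234/(2π·0.0977) = 0.3640 m·K/W
ΣR = 0.001303 + 0.001666 + 1.788 + 0.4782 + 0.3640 = 2.633 m·K/W
Q' = ΔT/ΣR = (218 °C − 12.6 °C)/2.633 = 78.01 W/m
From the inner boundary to the mineral wool/diatomaceous earth interface, ΣR_partial = 2.269 m·K/W.
T_interface = T_in − Q'·ΣR_partial = 218 °C − (78.01)(2.269) = 41.0 °C

T = 41.0 °C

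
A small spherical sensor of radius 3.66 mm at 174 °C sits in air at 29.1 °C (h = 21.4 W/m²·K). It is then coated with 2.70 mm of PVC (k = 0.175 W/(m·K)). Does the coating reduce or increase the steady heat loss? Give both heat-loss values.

increases: 0.522 → 1.00 W

Critical radius for a sphere: r_cr = 2k/h = 0.0164 m = 1.64 cm.
Outer radius after coating: r₂ = 0.00366 + 0.00270 = 0.00636 m.
Since r₁ < r_cr and r₂ ≤ r_cr, the coating moves toward the maximum at r_cr — heat loss rises.
Bare: R = 1/(4πr₁²h) = 277.6 K/W; Q = 144.9/277.6 = 0.522 W.
Coated: R = R_cond + R_conv = 144.7 K/W; Q = 144.9/144.7 = 1.00 W.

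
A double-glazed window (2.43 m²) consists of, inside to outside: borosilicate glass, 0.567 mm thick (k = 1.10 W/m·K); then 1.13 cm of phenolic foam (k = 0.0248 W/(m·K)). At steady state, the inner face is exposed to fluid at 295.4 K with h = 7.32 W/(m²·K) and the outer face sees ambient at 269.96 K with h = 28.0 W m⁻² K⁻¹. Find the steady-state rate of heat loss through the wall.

Q = 98.4 W

Resistance network (inner→outer):
  R_conv,in = 1/(hA) = 1/(7.32·2.43) = 0.05622 K/W
  R_borosilicate glass = L/(kA) = 5.67×10^-4/(1.10·2.43) = 2.121×10^-4 K/W
  R_phenolic foam = L/(kA) = 0.0113/(0.0248·2.43) = 0.1875 K/W
  R_conv,out = 1/(hA) = 1/(28.0·2.43) = 0.01470 K/W
ΣR = 0.05622 + 2.121×10^-4 + 0.1875 + 0.01470 = 0.2586 K/W
Q = ΔT/ΣR = (295.4 K − 269.96 K)/0.2586 = 98.4 W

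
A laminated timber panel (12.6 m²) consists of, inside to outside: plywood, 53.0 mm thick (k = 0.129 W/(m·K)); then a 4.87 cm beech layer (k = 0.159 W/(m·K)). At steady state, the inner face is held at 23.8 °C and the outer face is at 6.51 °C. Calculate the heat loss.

Treat each layer as a resistance in series:
  R_plywood = L/(kA) = 0.0530/(0.129·12.6) = 0.03261 K/W
  R_beech = L/(kA) = 0.0487/(0.159·12.6) = 0.02431 K/W
ΣR = 0.03261 + 0.02431 = 0.05692 K/W
Q = ΔT/ΣR = (23.8 °C − 6.51 °C)/0.05692 = 304 W

Q = 304 W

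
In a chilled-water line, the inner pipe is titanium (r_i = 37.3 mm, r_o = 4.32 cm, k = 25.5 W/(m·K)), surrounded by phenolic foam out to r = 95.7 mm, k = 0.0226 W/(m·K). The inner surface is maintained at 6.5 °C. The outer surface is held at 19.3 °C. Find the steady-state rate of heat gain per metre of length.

Resistance network (inner→outer):
  R'_titanium = ln(0.0432/0.0373)/(2πk) = 0.1468/(2π·25.5) = 9.165×10^-4 m·K/W
  R'_phenolic foam = ln(0.0957/0.0432)/(2πk) = 0.7954/(2π·0.0226) = 5.601 m·K/W
ΣR = 9.165×10^-4 + 5.601 = 5.602 m·K/W
Q' = ΔT/ΣR = (6.5 °C − 19.3 °C)/5.602 = -2.28 W/m
(Negative Q' ⇒ heat flows inward; heat gain = 2.28 W/m.)

Q' = 2.28 W/m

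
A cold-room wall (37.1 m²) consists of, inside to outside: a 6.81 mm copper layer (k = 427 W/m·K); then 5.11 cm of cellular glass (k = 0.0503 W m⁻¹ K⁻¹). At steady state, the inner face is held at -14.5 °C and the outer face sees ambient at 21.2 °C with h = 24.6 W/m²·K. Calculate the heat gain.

Q = 1250 W

Series thermal resistances, inner to outer:
  R_copper = L/(kA) = 0.00681/(427·37.1) = 4.299×10^-7 K/W
  R_cellular glass = L/(kA) = 0.0511/(0.0503·37.1) = 0.02738 K/W
  R_conv,out = 1/(hA) = 1/(24.6·37.1) = 0.001096 K/W
ΣR = 4.299×10^-7 + 0.02738 + 0.001096 = 0.02848 K/W
Q = ΔT/ΣR = (-14.5 °C − 21.2 °C)/0.02848 = -1250 W
(Negative Q ⇒ heat flows inward; heat gain = 1250 W.)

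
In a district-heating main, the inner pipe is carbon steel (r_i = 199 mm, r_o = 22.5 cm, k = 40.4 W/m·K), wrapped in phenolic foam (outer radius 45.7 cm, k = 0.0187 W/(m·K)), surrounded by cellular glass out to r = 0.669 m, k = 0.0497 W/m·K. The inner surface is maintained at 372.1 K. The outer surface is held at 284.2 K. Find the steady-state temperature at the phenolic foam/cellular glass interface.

Series thermal resistances, inner to outer:
  R'_carbon steel = ln(0.225/0.199)/(2πk) = 0.1228/(2π·40.4) = 4.838×10^-4 m·K/W
  R'_phenolic foam = ln(0.457/0.225)/(2πk) = 0.7086/(2π·0.0187) = 6.031 m·K/W
  R'_cellular glass = ln(0.669/0.457)/(2πk) = 0.3811/(2π·0.0497) = 1.220 m·K/W
ΣR = 4.838×10^-4 + 6.031 + 1.220 = 7.251 m·K/W
Q' = ΔT/ΣR = (372.1 K − 284.2 K)/7.251 = 12.12 W/m
From the inner boundary to the phenolic foam/cellular glass interface, ΣR_partial = 6.031 m·K/W.
T_interface = T_in − Q'·ΣR_partial = 372.1 K − (12.12)(6.031) = 299.0 K

T = 299.0 K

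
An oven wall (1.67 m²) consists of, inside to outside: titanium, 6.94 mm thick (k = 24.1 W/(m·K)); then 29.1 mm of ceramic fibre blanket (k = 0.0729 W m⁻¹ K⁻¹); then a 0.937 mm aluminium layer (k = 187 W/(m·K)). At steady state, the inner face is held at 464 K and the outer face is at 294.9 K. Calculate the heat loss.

Resistance network (inner→outer):
  R_titanium = L/(kA) = 0.00694/(24.1·1.67) = 1.724×10^-4 K/W
  R_ceramic fibre blanket = L/(kA) = 0.0291/(0.0729·1.67) = 0.2390 K/W
  R_aluminium = L/(kA) = 9.37×10^-4/(187·1.67) = 3.000×10^-6 K/W
ΣR = 1.724×10^-4 + 0.2390 + 3.000×10^-6 = 0.2392 K/W
Q = ΔT/ΣR = (464 K − 294.9 K)/0.2392 = 707 W

Q = 707 W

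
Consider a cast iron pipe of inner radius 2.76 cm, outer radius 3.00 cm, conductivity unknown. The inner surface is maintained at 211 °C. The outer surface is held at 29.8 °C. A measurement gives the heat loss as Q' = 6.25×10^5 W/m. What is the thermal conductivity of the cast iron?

k = 45.8 W/m·K

ΣR = ΔT/Q' = |211 − 29.8|/6.25×10^5 = 2.899×10^-4 m·K/W
ln(r₂/r₁)/(2πk) = 2.899×10^-4 ⇒ k = 0.08338/(2π·2.899×10^-4) = 45.8 W/m·K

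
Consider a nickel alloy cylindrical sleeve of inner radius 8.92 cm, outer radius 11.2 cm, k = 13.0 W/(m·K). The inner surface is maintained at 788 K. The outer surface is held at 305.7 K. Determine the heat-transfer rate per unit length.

Q' = 2πk·ΔT/ln(r₂/r₁) = 2π × 13.0 × 482.3 / ln(0.112/0.0892) = 1.73×10^5 W/m

Q' = 173 kW/m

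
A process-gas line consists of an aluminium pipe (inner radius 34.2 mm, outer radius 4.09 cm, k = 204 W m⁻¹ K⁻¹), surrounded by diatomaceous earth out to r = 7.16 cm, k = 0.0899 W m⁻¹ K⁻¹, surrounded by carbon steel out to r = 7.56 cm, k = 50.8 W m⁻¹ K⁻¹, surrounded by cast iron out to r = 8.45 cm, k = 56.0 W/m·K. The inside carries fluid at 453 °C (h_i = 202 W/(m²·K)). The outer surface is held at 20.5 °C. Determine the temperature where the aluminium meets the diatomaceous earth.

T = 443 °C

Treat each layer as a resistance in series:
  R'_conv,in = 1/(2πr h) = 1/(2π·0.0342·202) = 0.02304 m·K/W
  R'_aluminium = ln(0.0409/0.0342)/(2πk) = 0.1789/(2π·204) = 1.396×10^-4 m·K/W
  R'_diatomaceous earth = ln(0.0716/0.0409)/(2πk) = 0.5600/(2π·0.0899) = 0.9913 m·K/W
  R'_carbon steel = ln(0.0756/0.0716)/(2πk) = 0.05436/(2π·50.8) = 1.703×10^-4 m·K/W
  R'_cast iron = ln(0.0845/0.0756)/(2πk) = 0.1113/(2π·56.0) = 3.163×10^-4 m·K/W
ΣR = 0.02304 + 1.396×10^-4 + 0.9913 + 1.703×10^-4 + 3.163×10^-4 = 1.015 m·K/W
Q' = ΔT/ΣR = (453 °C − 20.5 °C)/1.015 = 426.1 W/m
From the inner boundary to the aluminium/diatomaceous earth interface, ΣR_partial = 0.02318 m·K/W.
T_interface = T_in − Q'·ΣR_partial = 453 °C − (426.1)(0.02318) = 443 °C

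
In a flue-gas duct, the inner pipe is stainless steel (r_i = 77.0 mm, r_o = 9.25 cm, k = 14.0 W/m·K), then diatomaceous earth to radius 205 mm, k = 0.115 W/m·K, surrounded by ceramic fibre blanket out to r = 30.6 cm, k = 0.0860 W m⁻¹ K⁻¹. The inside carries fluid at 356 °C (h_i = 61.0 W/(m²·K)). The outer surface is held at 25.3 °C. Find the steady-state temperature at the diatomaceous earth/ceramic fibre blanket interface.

T = 156 °C

Resistance network (inner→outer):
  R'_conv,in = 1/(2πr h) = 1/(2π·0.0770·61.0) = 0.03388 m·K/W
  R'_stainless steel = ln(0.0925/0.0770)/(2πk) = 0.1834/(2π·14.0) = 0.002085 m·K/W
  R'_diatomaceous earth = ln(0.205/0.0925)/(2πk) = 0.7958/(2π·0.115) = 1.101 m·K/W
  R'_ceramic fibre blanket = ln(0.306/0.205)/(2πk) = 0.4006/(2π·0.0860) = 0.7413 m·K/W
ΣR = 0.03388 + 0.002085 + 1.101 + 0.7413 = 1.878 m·K/W
Q' = ΔT/ΣR = (356 °C − 25.3 °C)/1.878 = 176.1 W/m
From the inner boundary to the diatomaceous earth/ceramic fibre blanket interface, ΣR_partial = 1.137 m·K/W.
T_interface = T_in − Q'·ΣR_partial = 356 °C − (176.1)(1.137) = 156 °C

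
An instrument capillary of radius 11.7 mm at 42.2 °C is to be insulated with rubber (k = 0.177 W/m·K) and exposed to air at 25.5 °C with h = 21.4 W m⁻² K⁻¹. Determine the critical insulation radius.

For a cylinder, r_cr = k_ins/h = 0.177/21.4 = 0.00827 m = 0.827 cm

r_cr = 0.827 cm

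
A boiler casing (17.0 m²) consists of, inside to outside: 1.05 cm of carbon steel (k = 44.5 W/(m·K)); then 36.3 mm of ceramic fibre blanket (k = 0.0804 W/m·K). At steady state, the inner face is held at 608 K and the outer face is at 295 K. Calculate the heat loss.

Q = 11800 W

Series thermal resistances, inner to outer:
  R_carbon steel = L/(kA) = 0.0105/(44.5·17.0) = 1.388×10^-5 K/W
  R_ceramic fibre blanket = L/(kA) = 0.0363/(0.0804·17.0) = 0.02656 K/W
ΣR = 1.388×10^-5 + 0.02656 = 0.02657 K/W
Q = ΔT/ΣR = (608 K − 295 K)/0.02657 = 11800 W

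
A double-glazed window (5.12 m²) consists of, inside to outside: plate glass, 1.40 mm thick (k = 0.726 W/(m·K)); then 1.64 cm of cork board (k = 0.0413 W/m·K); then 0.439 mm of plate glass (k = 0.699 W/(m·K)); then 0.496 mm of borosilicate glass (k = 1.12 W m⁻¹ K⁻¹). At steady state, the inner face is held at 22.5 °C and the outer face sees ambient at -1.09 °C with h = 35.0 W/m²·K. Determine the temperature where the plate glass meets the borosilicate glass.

Treat each layer as a resistance in series:
  R_plate glass = L/(kA) = 0.00140/(0.726·5.12) = 3.766×10^-4 K/W
  R_cork board = L/(kA) = 0.0164/(0.0413·5.12) = 0.07756 K/W
  R_plate glass = L/(kA) = 4.39×10^-4/(0.699·5.12) = 1.227×10^-4 K/W
  R_borosilicate glass = L/(kA) = 4.96×10^-4/(1.12·5.12) = 8.650×10^-5 K/W
  R_conv,out = 1/(hA) = 1/(35.0·5.12) = 0.005580 K/W
ΣR = 3.766×10^-4 + 0.07756 + 1.227×10^-4 + 8.650×10^-5 + 0.005580 = 0.08373 K/W
Q = ΔT/ΣR = (22.5 °C − -1.09 °C)/0.08373 = 281.7 W
From the inner boundary to the plate glass/borosilicate glass interface, ΣR_partial = 0.07806 K/W.
T_interface = T_in − Q·ΣR_partial = 22.5 °C − (281.7)(0.07806) = 0.51 °C

T = 0.51 °C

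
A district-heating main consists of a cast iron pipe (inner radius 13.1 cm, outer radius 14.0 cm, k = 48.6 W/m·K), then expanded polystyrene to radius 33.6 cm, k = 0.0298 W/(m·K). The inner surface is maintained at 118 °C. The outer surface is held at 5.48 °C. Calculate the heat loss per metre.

Q' = 24.1 W/m

Treat each layer as a resistance in series:
  R'_cast iron = ln(0.140/0.131)/(2πk) = 0.06645/(2π·48.6) = 2.176×10^-4 m·K/W
  R'_expanded polystyrene = ln(0.336/0.140)/(2πk) = 0.8755/(2π·0.0298) = 4.676 m·K/W
ΣR = 2.176×10^-4 + 4.676 = 4.676 m·K/W
Q' = ΔT/ΣR = (118 °C − 5.48 °C)/4.676 = 24.1 W/m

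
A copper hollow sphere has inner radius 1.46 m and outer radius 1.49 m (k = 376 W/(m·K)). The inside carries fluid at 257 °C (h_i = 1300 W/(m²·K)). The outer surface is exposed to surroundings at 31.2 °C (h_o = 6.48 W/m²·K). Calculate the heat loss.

Q = 40600 W

Treat each layer as a resistance in series:
  R_conv,in = 1/(4πr²h) = 1/(4π·1.46²·1300) = 2.872×10^-5 K/W
  R_copper = (1/1.46 − 1/1.49)/(4πk) = 0.01379/(4π·376) = 2.919×10^-6 K/W
  R_conv,out = 1/(4πr²h) = 1/(4π·1.49²·6.48) = 0.005531 K/W
ΣR = 2.872×10^-5 + 2.919×10^-6 + 0.005531 = 0.005563 K/W
Q = ΔT/ΣR = (257 °C − 31.2 °C)/0.005563 = 40600 W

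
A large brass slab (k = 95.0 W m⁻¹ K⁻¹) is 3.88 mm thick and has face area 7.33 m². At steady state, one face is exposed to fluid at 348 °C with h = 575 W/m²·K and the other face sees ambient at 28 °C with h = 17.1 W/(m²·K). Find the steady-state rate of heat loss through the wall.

Q = 38.9 kW

Treat each layer as a resistance in series:
  R_conv,in = 1/(hA) = 1/(575·7.33) = 2.373×10^-4 K/W
  R_brass = L/(kA) = 0.00388/(95.0·7.33) = 5.572×10^-6 K/W
  R_conv,out = 1/(hA) = 1/(17.1·7.33) = 0.007978 K/W
ΣR = 2.373×10^-4 + 5.572×10^-6 + 0.007978 = 0.008221 K/W
Q = ΔT/ΣR = (348 °C − 28 °C)/0.008221 = 38900 W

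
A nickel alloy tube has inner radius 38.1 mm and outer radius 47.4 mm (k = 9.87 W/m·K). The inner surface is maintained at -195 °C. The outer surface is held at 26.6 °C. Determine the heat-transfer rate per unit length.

Q' = 2πk·ΔT/ln(r₂/r₁) = 2π × 9.87 × 221.6 / ln(0.0474/0.0381) = 62900 W/m

Q' = 62.9 kW/m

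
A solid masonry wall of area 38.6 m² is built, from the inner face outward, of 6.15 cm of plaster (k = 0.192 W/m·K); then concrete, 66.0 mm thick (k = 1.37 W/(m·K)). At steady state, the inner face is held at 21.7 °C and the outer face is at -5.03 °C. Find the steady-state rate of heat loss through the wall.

Q = 2.80 kW

Treat each layer as a resistance in series:
  R_plaster = L/(kA) = 0.0615/(0.192·38.6) = 0.008298 K/W
  R_concrete = L/(kA) = 0.0660/(1.37·38.6) = 0.001248 K/W
ΣR = 0.008298 + 0.001248 = 0.009546 K/W
Q = ΔT/ΣR = (21.7 °C − -5.03 °C)/0.009546 = 2800 W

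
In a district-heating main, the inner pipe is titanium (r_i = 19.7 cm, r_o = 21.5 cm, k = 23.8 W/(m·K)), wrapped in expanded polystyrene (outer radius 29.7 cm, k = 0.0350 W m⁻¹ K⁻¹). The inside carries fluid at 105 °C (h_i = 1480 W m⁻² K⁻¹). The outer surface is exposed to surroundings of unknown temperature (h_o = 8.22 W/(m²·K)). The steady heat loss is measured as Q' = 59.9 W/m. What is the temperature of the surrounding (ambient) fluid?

Series resistances:
  R'_conv,in = 1/(2πr h) = 1/(2π·0.197·1480) = 5.459×10^-4 m·K/W
  R'_titanium = ln(0.215/0.197)/(2πk) = 0.08743/(2π·23.8) = 5.847×10^-4 m·K/W
  R'_expanded polystyrene = ln(0.297/0.215)/(2πk) = 0.3231/(2π·0.0350) = 1.469 m·K/W
  R'_conv,out = 1/(2πr h) = 1/(2π·0.297·8.22) = 0.06519 m·K/W
ΣR = 1.536 m·K/W
ΔT = Q'·ΣR = 59.9 × 1.536 = 92.01 K
Heat flows outward, so T_out = T_in − ΔT = 105 − 92.01 = 13.0 °C

T_out = 13.0 °C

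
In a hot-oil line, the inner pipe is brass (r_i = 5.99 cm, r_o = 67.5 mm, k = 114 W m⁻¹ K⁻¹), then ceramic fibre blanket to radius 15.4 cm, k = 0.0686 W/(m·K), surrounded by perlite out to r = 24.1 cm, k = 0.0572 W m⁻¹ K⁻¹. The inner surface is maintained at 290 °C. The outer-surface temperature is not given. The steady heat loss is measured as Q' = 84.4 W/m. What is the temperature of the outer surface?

Sum the resistances:
  R'_brass = ln(0.0675/0.0599)/(2πk) = 0.1195/(2π·114) = 1.668×10^-4 m·K/W
  R'_ceramic fibre blanket = ln(0.154/0.0675)/(2πk) = 0.8248/(2π·0.0686) = 1.914 m·K/W
  R'_perlite = ln(0.241/0.154)/(2πk) = 0.4478/(2π·0.0572) = 1.246 m·K/W
ΣR = 3.160 m·K/W
ΔT = Q'·ΣR = 84.4 × 3.160 = 266.7 K
Heat flows outward, so T_out = T_in − ΔT = 290 − 266.7 = 23.3 °C

T_out = 23.3 °C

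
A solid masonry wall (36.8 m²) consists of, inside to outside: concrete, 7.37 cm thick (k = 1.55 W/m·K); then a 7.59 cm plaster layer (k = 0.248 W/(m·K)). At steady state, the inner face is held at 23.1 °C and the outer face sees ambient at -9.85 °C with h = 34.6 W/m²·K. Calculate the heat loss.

Treat each layer as a resistance in series:
  R_concrete = L/(kA) = 0.0737/(1.55·36.8) = 0.001292 K/W
  R_plaster = L/(kA) = 0.0759/(0.248·36.8) = 0.008317 K/W
  R_conv,out = 1/(hA) = 1/(34.6·36.8) = 7.854×10^-4 K/W
ΣR = 0.001292 + 0.008317 + 7.854×10^-4 = 0.01039 K/W
Q = ΔT/ΣR = (23.1 °C − -9.85 °C)/0.01039 = 3170 W

Q = 3.17 kW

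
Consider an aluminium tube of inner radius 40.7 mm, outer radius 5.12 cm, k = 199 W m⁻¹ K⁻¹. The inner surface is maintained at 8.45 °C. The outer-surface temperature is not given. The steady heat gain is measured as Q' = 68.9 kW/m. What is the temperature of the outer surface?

Series resistances:
  R'_aluminium = ln(0.0512/0.0407)/(2πk) = 0.2295/(2π·199) = 1.836×10^-4 m·K/W
ΣR = 1.836×10^-4 m·K/W
ΔT = Q'·ΣR = 68900 × 1.836×10^-4 = 12.65 K
Heat flows inward, so T_out = T_in + ΔT = 8.45 + 12.65 = 21.1 °C

T_out = 21.1 °C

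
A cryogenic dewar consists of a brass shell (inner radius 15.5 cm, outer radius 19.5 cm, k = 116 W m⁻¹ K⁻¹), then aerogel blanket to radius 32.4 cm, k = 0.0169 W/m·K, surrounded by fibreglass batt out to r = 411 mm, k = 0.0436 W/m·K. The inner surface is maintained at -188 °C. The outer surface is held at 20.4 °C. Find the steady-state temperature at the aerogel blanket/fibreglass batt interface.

T = -2.6 °C

Series thermal resistances, inner to outer:
  R_brass = (1/0.155 − 1/0.195)/(4πk) = 1.323/(4π·116) = 9.079×10^-4 K/W
  R_aerogel blanket = (1/0.195 − 1/0.324)/(4πk) = 2.042/(4π·0.0169) = 9.614 K/W
  R_fibreglass batt = (1/0.324 − 1/0.411)/(4πk) = 0.6533/(4π·0.0436) = 1.192 K/W
ΣR = 9.079×10^-4 + 9.614 + 1.192 = 10.81 K/W
Q = ΔT/ΣR = (-188 °C − 20.4 °C)/10.81 = -19.28 W
From the inner boundary to the aerogel blanket/fibreglass batt interface, ΣR_partial = 9.615 K/W.
T_interface = T_in − Q·ΣR_partial = -188 °C − (-19.28)(9.615) = -2.6 °C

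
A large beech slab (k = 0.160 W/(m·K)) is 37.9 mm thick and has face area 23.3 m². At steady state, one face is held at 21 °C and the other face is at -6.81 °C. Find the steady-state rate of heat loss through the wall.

Q = 2740 W

Q = kA·ΔT/L = 0.160 × 23.3 × |21 °C − -6.81 °C| / 0.0379 = 2740 W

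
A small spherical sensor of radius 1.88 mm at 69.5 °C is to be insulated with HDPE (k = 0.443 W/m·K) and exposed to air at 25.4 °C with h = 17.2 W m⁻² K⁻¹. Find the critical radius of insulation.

For a sphere, r_cr = 2k_ins/h = 2·0.443/17.2 = 0.0515 m = 5.15 cm

r_cr = 5.15 cm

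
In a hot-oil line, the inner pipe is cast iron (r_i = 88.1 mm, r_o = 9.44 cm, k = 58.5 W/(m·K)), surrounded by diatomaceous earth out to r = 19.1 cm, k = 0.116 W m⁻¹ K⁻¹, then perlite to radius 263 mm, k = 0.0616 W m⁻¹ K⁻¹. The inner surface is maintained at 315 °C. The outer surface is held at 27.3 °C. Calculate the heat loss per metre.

Q' = 160 W/m

Resistance network (inner→outer):
  R'_cast iron = ln(0.0944/0.0881)/(2πk) = 0.06907/(2π·58.5) = 1.879×10^-4 m·K/W
  R'_diatomaceous earth = ln(0.191/0.0944)/(2πk) = 0.7047/(2π·0.116) = 0.9669 m·K/W
  R'_perlite = ln(0.263/0.191)/(2πk) = 0.3199/(2π·0.0616) = 0.8265 m·K/W
ΣR = 1.879×10^-4 + 0.9669 + 0.8265 = 1.794 m·K/W
Q' = ΔT/ΣR = (315 °C − 27.3 °C)/1.794 = 160 W/m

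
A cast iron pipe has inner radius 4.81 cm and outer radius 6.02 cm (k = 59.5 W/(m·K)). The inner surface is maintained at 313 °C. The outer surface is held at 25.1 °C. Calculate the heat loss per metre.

Q' = 4.80×10^5 W/m

Q' = 2πk·ΔT/ln(r₂/r₁) = 2π × 59.5 × 287.9 / ln(0.0602/0.0481) = 4.80×10^5 W/m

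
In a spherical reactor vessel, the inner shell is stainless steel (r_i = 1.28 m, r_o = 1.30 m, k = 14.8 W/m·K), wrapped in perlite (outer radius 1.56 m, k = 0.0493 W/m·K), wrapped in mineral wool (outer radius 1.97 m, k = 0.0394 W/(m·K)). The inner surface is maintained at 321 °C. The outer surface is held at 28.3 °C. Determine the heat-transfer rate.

Series thermal resistances, inner to outer:
  R_stainless steel = (1/1.28 − 1/1.30)/(4πk) = 0.01202/(4π·14.8) = 6.463×10^-5 K/W
  R_perlite = (1/1.30 − 1/1.56)/(4πk) = 0.1282/(4π·0.0493) = 0.2069 K/W
  R_mineral wool = (1/1.56 − 1/1.97)/(4πk) = 0.1334/(4π·0.0394) = 0.2695 K/W
ΣR = 6.463×10^-5 + 0.2069 + 0.2695 = 0.4765 K/W
Q = ΔT/ΣR = (321 °C − 28.3 °C)/0.4765 = 614 W

Q = 614 W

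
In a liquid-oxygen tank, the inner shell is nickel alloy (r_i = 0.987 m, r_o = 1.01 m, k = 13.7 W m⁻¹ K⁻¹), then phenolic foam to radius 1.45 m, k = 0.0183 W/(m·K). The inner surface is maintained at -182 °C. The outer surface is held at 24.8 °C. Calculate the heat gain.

Series thermal resistances, inner to outer:
  R_nickel alloy = (1/0.987 − 1/1.01)/(4πk) = 0.02307/(4π·13.7) = 1.340×10^-4 K/W
  R_phenolic foam = (1/1.01 − 1/1.45)/(4πk) = 0.3004/(4π·0.0183) = 1.306 K/W
ΣR = 1.340×10^-4 + 1.306 = 1.306 K/W
Q = ΔT/ΣR = (-182 °C − 24.8 °C)/1.306 = -158 W
(Negative Q ⇒ heat flows inward; heat gain = 158 W.)

Q = 158 W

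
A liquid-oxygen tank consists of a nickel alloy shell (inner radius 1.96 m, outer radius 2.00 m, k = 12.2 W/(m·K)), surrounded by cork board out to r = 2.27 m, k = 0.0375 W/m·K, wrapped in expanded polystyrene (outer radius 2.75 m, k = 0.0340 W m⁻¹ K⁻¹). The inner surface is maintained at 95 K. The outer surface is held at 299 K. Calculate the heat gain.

Resistance network (inner→outer):
  R_nickel alloy = (1/1.96 − 1/2.00)/(4πk) = 0.01020/(4π·12.2) = 6.656×10^-5 K/W
  R_cork board = (1/2.00 − 1/2.27)/(4πk) = 0.05947/(4π·0.0375) = 0.1262 K/W
  R_expanded polystyrene = (1/2.27 − 1/2.75)/(4πk) = 0.07689/(4π·0.0340) = 0.1800 K/W
ΣR = 6.656×10^-5 + 0.1262 + 0.1800 = 0.3063 K/W
Q = ΔT/ΣR = (95 K − 299 K)/0.3063 = -666 W
(Negative Q ⇒ heat flows inward; heat gain = 666 W.)

Q = 666 W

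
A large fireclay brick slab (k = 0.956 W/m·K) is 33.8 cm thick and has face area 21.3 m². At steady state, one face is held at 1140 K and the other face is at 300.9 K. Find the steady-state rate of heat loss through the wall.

Q = 50.6 kW

Q = kA·ΔT/L = 0.956 × 21.3 × |1140 K − 300.9 K| / 0.338 = 50600 W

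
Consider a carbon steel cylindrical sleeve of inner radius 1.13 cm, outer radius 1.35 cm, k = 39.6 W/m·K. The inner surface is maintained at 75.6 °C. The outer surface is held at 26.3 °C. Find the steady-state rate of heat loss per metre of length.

Q' = 69.0 kW/m

Q' = 2πk·ΔT/ln(r₂/r₁) = 2π × 39.6 × 49.3 / ln(0.0135/0.0113) = 69000 W/m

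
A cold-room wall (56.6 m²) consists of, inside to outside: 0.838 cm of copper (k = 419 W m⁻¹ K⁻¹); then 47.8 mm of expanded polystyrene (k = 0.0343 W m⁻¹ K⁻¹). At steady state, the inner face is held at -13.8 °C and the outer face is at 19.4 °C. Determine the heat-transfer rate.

Treat each layer as a resistance in series:
  R_copper = L/(kA) = 0.00838/(419·56.6) = 3.534×10^-7 K/W
  R_expanded polystyrene = L/(kA) = 0.0478/(0.0343·56.6) = 0.02462 K/W
ΣR = 3.534×10^-7 + 0.02462 = 0.02462 K/W
Q = ΔT/ΣR = (-13.8 °C − 19.4 °C)/0.02462 = -1350 W
(Negative Q ⇒ heat flows inward; heat gain = 1350 W.)

Q = 1350 W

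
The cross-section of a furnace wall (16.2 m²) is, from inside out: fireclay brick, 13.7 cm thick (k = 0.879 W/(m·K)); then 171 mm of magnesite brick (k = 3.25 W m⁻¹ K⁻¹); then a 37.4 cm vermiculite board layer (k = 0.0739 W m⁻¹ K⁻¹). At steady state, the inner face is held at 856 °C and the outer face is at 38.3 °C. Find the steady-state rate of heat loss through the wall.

Series thermal resistances, inner to outer:
  R_fireclay brick = L/(kA) = 0.137/(0.879·16.2) = 0.009621 K/W
  R_magnesite brick = L/(kA) = 0.171/(3.25·16.2) = 0.003248 K/W
  R_vermiculite board = L/(kA) = 0.374/(0.0739·16.2) = 0.3124 K/W
ΣR = 0.009621 + 0.003248 + 0.3124 = 0.3253 K/W
Q = ΔT/ΣR = (856 °C − 38.3 °C)/0.3253 = 2510 W

Q = 2.51 kW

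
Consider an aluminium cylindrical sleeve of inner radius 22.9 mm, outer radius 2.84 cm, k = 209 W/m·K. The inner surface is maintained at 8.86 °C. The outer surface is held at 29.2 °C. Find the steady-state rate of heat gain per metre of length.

Q' = 2πk·ΔT/ln(r₂/r₁) = 2π × 209 × 20.34 / ln(0.0284/0.0229) = 1.24×10^5 W/m

Q' = 1.24×10^5 W/m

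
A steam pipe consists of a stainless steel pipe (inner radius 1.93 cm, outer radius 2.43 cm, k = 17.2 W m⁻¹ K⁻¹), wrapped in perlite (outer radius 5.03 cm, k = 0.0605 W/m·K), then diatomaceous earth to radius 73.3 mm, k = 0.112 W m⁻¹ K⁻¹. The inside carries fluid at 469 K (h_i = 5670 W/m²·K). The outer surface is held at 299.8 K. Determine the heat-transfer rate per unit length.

Q' = 69.0 W/m

Treat each layer as a resistance in series:
  R'_conv,in = 1/(2πr h) = 1/(2π·0.0193·5670) = 0.001454 m·K/W
  R'_stainless steel = ln(0.0243/0.0193)/(2πk) = 0.2304/(2π·17.2) = 0.002132 m·K/W
  R'_perlite = ln(0.0503/0.0243)/(2πk) = 0.7275/(2π·0.0605) = 1.914 m·K/W
  R'_diatomaceous earth = ln(0.0733/0.0503)/(2πk) = 0.3766/(2π·0.112) = 0.5351 m·K/W
ΣR = 0.001454 + 0.002132 + 1.914 + 0.5351 = 2.453 m·K/W
Q' = ΔT/ΣR = (469 K − 299.8 K)/2.453 = 69.0 W/m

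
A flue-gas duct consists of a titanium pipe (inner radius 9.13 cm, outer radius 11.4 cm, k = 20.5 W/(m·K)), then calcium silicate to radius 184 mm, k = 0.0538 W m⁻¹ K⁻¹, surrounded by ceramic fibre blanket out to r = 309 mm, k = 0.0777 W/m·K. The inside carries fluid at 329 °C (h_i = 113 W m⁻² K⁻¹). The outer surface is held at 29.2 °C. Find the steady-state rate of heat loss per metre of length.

Q' = 120 W/m

Series thermal resistances, inner to outer:
  R'_conv,in = 1/(2πr h) = 1/(2π·0.0913·113) = 0.01543 m·K/W
  R'_titanium = ln(0.114/0.0913)/(2πk) = 0.2220/(2π·20.5) = 0.001724 m·K/W
  R'_calcium silicate = ln(0.184/0.114)/(2πk) = 0.4787/(2π·0.0538) = 1.416 m·K/W
  R'_ceramic fibre blanket = ln(0.309/0.184)/(2πk) = 0.5184/(2π·0.0777) = 1.062 m·K/W
ΣR = 0.01543 + 0.001724 + 1.416 + 1.062 = 2.495 m·K/W
Q' = ΔT/ΣR = (329 °C − 29.2 °C)/2.495 = 120 W/m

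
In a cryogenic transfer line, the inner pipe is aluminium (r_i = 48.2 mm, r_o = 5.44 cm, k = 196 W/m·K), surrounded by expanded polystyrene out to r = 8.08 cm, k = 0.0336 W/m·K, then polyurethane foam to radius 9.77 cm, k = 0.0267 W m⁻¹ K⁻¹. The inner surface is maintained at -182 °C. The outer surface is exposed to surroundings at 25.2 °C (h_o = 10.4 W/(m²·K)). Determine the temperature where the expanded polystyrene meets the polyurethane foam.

Treat each layer as a resistance in series:
  R'_aluminium = ln(0.0544/0.0482)/(2πk) = 0.1210/(2π·196) = 9.826×10^-5 m·K/W
  R'_expanded polystyrene = ln(0.0808/0.0544)/(2πk) = 0.3956/(2π·0.0336) = 1.874 m·K/W
  R'_polyurethane foam = ln(0.0977/0.0808)/(2πk) = 0.1899/(2π·0.0267) = 1.132 m·K/W
  R'_conv,out = 1/(2πr h) = 1/(2π·0.0977·10.4) = 0.1566 m·K/W
ΣR = 9.826×10^-5 + 1.874 + 1.132 + 0.1566 = 3.163 m·K/W
Q' = ΔT/ΣR = (-182 °C − 25.2 °C)/3.163 = -65.51 W/m
From the inner boundary to the expanded polystyrene/polyurethane foam interface, ΣR_partial = 1.874 m·K/W.
T_interface = T_in − Q'·ΣR_partial = -182 °C − (-65.51)(1.874) = -59.2 °C

T = -59.2 °C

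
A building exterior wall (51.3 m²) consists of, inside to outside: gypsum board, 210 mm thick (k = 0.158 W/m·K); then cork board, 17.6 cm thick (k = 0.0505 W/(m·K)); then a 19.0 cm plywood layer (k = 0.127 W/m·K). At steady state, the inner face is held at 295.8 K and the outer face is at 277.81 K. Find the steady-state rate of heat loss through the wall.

Q = 146 W

Treat each layer as a resistance in series:
  R_gypsum board = L/(kA) = 0.210/(0.158·51.3) = 0.02591 K/W
  R_cork board = L/(kA) = 0.176/(0.0505·51.3) = 0.06794 K/W
  R_plywood = L/(kA) = 0.190/(0.127·51.3) = 0.02916 K/W
ΣR = 0.02591 + 0.06794 + 0.02916 = 0.1230 K/W
Q = ΔT/ΣR = (295.8 K − 277.81 K)/0.1230 = 146 W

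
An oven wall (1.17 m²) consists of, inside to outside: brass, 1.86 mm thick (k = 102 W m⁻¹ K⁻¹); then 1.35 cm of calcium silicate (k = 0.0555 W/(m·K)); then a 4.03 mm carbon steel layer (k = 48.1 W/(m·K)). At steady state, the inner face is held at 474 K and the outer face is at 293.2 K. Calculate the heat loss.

Treat each layer as a resistance in series:
  R_brass = L/(kA) = 0.00186/(102·1.17) = 1.559×10^-5 K/W
  R_calcium silicate = L/(kA) = 0.0135/(0.0555·1.17) = 0.2079 K/W
  R_carbon steel = L/(kA) = 0.00403/(48.1·1.17) = 7.161×10^-5 K/W
ΣR = 1.559×10^-5 + 0.2079 + 7.161×10^-5 = 0.2080 K/W
Q = ΔT/ΣR = (474 K − 293.2 K)/0.2080 = 869 W

Q = 869 W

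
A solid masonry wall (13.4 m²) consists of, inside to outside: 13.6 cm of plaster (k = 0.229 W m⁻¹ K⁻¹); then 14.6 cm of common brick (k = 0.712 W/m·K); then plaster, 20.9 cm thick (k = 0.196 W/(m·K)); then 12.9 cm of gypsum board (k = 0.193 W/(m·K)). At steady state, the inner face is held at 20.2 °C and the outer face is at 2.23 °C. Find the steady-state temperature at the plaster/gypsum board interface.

T = 6.97 °C

Resistance network (inner→outer):
  R_plaster = L/(kA) = 0.136/(0.229·13.4) = 0.04432 K/W
  R_common brick = L/(kA) = 0.146/(0.712·13.4) = 0.01530 K/W
  R_plaster = L/(kA) = 0.209/(0.196·13.4) = 0.07958 K/W
  R_gypsum board = L/(kA) = 0.129/(0.193·13.4) = 0.04988 K/W
ΣR = 0.04432 + 0.01530 + 0.07958 + 0.04988 = 0.1891 K/W
Q = ΔT/ΣR = (20.2 °C − 2.23 °C)/0.1891 = 95.03 W
From the inner boundary to the plaster/gypsum board interface, ΣR_partial = 0.1392 K/W.
T_interface = T_in − Q·ΣR_partial = 20.2 °C − (95.03)(0.1392) = 6.97 °C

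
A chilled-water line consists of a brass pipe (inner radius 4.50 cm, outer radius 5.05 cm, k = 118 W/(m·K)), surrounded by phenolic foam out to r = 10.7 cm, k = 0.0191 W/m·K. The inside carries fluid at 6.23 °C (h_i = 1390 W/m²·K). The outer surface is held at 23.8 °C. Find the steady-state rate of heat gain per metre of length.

Q' = 2.81 W/m

Treat each layer as a resistance in series:
  R'_conv,in = 1/(2πr h) = 1/(2π·0.0450·1390) = 0.002544 m·K/W
  R'_brass = ln(0.0505/0.0450)/(2πk) = 0.1153/(2π·118) = 1.555×10^-4 m·K/W
  R'_phenolic foam = ln(0.107/0.0505)/(2πk) = 0.7509/(2π·0.0191) = 6.257 m·K/W
ΣR = 0.002544 + 1.555×10^-4 + 6.257 = 6.260 m·K/W
Q' = ΔT/ΣR = (6.23 °C − 23.8 °C)/6.260 = -2.81 W/m
(Negative Q' ⇒ heat flows inward; heat gain = 2.81 W/m.)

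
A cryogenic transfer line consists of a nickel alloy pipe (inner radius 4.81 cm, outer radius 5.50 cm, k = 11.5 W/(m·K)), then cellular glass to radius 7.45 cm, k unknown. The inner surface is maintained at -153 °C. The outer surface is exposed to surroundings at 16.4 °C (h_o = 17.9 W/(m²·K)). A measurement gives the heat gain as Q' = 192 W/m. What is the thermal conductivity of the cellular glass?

k = 0.0635 W/m·K

ΣR = ΔT/Q' = |-153 − 16.4|/192 = 0.8823 m·K/W
Known resistances:
  R'_nickel alloy = ln(0.0550/0.0481)/(2πk) = 0.1341/(2π·11.5) = 0.001855 m·K/W
  R'_conv,out = 1/(2πr h) = 1/(2π·0.0745·17.9) = 0.1193 m·K/W
R_cellular glass = ΣR − ΣR_known = 0.8823 − 0.1212 = 0.7611 m·K/W
ln(r₂/r₁)/(2πk) = 0.7611 ⇒ k = 0.3035/(2π·0.7611) = 0.0635 W/m·K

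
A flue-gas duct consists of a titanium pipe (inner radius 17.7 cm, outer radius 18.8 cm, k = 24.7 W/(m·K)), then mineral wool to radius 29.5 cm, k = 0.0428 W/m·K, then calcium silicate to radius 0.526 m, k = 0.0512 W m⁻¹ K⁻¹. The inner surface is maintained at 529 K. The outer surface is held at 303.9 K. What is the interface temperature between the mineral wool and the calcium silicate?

Treat each layer as a resistance in series:
  R'_titanium = ln(0.188/0.177)/(2πk) = 0.06029/(2π·24.7) = 3.885×10^-4 m·K/W
  R'_mineral wool = ln(0.295/0.188)/(2πk) = 0.4505/(2π·0.0428) = 1.675 m·K/W
  R'_calcium silicate = ln(0.526/0.295)/(2πk) = 0.5783/(2π·0.0512) = 1.798 m·K/W
ΣR = 3.885×10^-4 + 1.675 + 1.798 = 3.473 m·K/W
Q' = ΔT/ΣR = (529 K − 303.9 K)/3.473 = 64.81 W/m
From the inner boundary to the mineral wool/calcium silicate interface, ΣR_partial = 1.675 m·K/W.
T_interface = T_in − Q'·ΣR_partial = 529 K − (64.81)(1.675) = 420 K

T = 420 K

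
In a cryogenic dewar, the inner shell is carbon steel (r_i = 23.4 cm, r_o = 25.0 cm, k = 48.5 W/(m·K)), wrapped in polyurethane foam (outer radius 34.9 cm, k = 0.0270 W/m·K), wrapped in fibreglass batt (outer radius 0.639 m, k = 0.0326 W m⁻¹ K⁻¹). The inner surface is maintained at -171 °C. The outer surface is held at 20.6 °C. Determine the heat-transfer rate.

Resistance network (inner→outer):
  R_carbon steel = (1/0.234 − 1/0.250)/(4πk) = 0.2735/(4π·48.5) = 4.488×10^-4 K/W
  R_polyurethane foam = (1/0.250 − 1/0.349)/(4πk) = 1.135/(4π·0.0270) = 3.344 K/W
  R_fibreglass batt = (1/0.349 − 1/0.639)/(4πk) = 1.300/(4π·0.0326) = 3.174 K/W
ΣR = 4.488×10^-4 + 3.344 + 3.174 = 6.518 K/W
Q = ΔT/ΣR = (-171 °C − 20.6 °C)/6.518 = -29.4 W
(Negative Q ⇒ heat flows inward; heat gain = 29.4 W.)

Q = 29.4 W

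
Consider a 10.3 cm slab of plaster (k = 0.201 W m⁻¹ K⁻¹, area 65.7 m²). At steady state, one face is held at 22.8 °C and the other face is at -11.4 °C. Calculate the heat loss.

Q = 4.38 kW

Q = kA·ΔT/L = 0.201 × 65.7 × |22.8 °C − -11.4 °C| / 0.103 = 4380 W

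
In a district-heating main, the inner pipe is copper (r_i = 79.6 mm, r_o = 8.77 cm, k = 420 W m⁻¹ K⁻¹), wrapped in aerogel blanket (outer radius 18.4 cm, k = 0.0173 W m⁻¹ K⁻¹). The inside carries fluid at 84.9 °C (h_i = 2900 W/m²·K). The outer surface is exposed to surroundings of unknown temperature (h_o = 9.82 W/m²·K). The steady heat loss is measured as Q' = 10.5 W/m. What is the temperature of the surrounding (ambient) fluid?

T_out = 12.4 °C

Sum the resistances:
  R'_conv,in = 1/(2πr h) = 1/(2π·0.0796·2900) = 6.895×10^-4 m·K/W
  R'_copper = ln(0.0877/0.0796)/(2πk) = 0.09691/(2π·420) = 3.672×10^-5 m·K/W
  R'_aerogel blanket = ln(0.184/0.0877)/(2πk) = 0.7410/(2π·0.0173) = 6.817 m·K/W
  R'_conv,out = 1/(2πr h) = 1/(2π·0.184·9.82) = 0.08808 m·K/W
ΣR = 6.906 m·K/W
ΔT = Q'·ΣR = 10.5 × 6.906 = 72.51 K
Heat flows outward, so T_out = T_in − ΔT = 84.9 − 72.51 = 12.4 °C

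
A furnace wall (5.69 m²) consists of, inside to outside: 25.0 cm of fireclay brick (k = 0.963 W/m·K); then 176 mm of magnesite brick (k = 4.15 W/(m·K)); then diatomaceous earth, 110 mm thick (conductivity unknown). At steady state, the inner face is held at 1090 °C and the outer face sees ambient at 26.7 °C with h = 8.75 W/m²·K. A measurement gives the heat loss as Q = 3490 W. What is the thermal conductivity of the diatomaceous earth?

ΣR = ΔT/Q = |1090 − 26.7|/3490 = 0.3047 K/W
Known resistances:
  R_fireclay brick = L/(kA) = 0.250/(0.963·5.69) = 0.04562 K/W
  R_magnesite brick = L/(kA) = 0.176/(4.15·5.69) = 0.007453 K/W
  R_conv,out = 1/(hA) = 1/(8.75·5.69) = 0.02009 K/W
R_diatomaceous earth = ΣR − ΣR_known = 0.3047 − 0.07316 = 0.2315 K/W
L/(kA) = 0.2315 ⇒ k = 0.110/(0.2315·5.69) = 0.0835 W/m·K

k = 0.0835 W/m·K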